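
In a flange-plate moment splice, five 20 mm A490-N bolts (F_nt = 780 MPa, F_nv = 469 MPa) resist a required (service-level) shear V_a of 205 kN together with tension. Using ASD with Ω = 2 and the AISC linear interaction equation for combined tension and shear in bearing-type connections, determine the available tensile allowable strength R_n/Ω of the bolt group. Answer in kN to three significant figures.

455 kN

A_b = π·20²/4 = 314.2 mm²; f_rv = 205 × 1000 / (5 × 314.2) = 130.5 MPa.
F'_nt = 1.3 F_nt − (Ω F_nt / F_nv) f_rv = 1.3·780 − (2·780/469)·130.5 = 579.9 MPa, capped at F_nt → F'_nt = 579.9 MPa.
R_n = F'_nt · A_b · n = 579.9 × 314.2 × 5 / 1000 = 910.9 kN.
Allowable strength R_n/Ω = 910.9 / 2 = 455 kN.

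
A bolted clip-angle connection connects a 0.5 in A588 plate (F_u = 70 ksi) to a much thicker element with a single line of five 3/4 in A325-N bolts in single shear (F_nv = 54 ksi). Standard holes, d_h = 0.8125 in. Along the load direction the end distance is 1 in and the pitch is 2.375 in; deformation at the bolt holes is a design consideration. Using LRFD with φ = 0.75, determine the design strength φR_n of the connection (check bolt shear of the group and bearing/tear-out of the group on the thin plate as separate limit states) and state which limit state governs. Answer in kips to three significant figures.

Bolt shear: A_b = π·0.75²/4 = 0.4418 in²; R_n = 54 × 0.4418 × 5 × 1 = 119.3 kips → 0.75 × 119.3 = 89.5 kips.
Bearing (1.2 l_c t F_u ≤ 2.4 d t F_u): upper limit = 2.4·0.75·0.5·70 = 63 kips.
  Edge l_c = 1 − 0.8125/2 = 0.5938 → r_n = 24.94 kips; interior l_c = 2.375 − 0.8125 = 1.562 → r_n = 63 kips.
  R_n,bearing = 1·24.94 + 4·63 = 276.9 kips → 0.75 × 276.9 = 208 kips.
Bolt shear governs: 89.5 kips.

89.5 kips (bolt shear governs)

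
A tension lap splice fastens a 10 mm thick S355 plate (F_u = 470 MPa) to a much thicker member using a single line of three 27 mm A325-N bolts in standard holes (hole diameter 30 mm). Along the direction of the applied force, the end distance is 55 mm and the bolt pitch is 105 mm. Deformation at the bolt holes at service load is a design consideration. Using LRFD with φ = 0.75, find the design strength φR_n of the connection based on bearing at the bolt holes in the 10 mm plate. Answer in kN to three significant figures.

Per bolt r_n = 1.2 l_c t F_u ≤ 2.4 d t F_u; upper limit = 2.4 × 27 × 10 × 470 / 1000 = 304.6 kN.
Edge bolt: l_c = 55 − 30/2 = 40 mm → 1.2 × 40 × 10 × 470 / 1000 = 225.6 → r_n = 225.6 kN.
Interior bolts: l_c = 105 − 30 = 75 mm → 1.2 × 75 × 10 × 470 / 1000 = 423 → r_n = 304.6 kN.
R_n = 1 × 225.6 + 2 × 304.6 = 834.7 kN.
Design strength φR_n = 0.75 × 834.7 = 626 kN.

626 kN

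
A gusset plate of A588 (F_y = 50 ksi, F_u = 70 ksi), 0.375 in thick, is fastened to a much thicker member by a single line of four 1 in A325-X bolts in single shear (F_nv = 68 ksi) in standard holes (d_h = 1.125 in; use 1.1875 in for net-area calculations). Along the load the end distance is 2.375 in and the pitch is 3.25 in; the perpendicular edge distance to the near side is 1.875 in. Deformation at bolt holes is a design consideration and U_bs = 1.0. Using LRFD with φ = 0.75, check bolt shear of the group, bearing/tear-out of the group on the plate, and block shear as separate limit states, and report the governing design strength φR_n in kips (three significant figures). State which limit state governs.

Bolt shear: A_b = π·1²/4 = 0.7854 in²; R_n = 68 × 0.7854 × 4 × 1 = 213.6 kips → 0.75 × 213.6 = 160 kips.
Bearing: edge l_c = 1.812, r_n = 57.09 kips; interior l_c = 2.125, r_n = 63 kips; R_n = 57.09 + 3·63 = 246.1 kips → 185 kips.
Block shear: A_gv = 4.547, A_nv = 2.988, A_nt = 0.4805 in²; R_n = min(0.6F_uA_nv, 0.6F_yA_gv) + U_bs·F_u·A_nt = 159.1 kips → 119 kips.
Block shear governs: 119 kips.

119 kips (block shear governs)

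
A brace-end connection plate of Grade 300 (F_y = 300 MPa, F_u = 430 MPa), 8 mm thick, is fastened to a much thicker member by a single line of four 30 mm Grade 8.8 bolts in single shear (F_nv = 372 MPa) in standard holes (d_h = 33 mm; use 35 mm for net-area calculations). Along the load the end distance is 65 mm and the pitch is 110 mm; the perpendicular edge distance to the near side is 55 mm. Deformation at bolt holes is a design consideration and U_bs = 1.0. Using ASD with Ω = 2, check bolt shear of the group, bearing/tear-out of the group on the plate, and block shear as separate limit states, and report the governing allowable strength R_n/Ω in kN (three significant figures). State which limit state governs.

Bolt shear: A_b = π·30²/4 = 706.9 mm²; R_n = 372 × 706.9 × 4 × 1 / 1000 = 1052 kN → 1052 / 2 = 526 kN.
Bearing: edge l_c = 48.5, r_n = 200.2 kN; interior l_c = 77, r_n = 247.7 kN; R_n = 200.2 + 3·247.7 = 943.2 kN → 472 kN.
Block shear: A_gv = 3160, A_nv = 2180, A_nt = 300 mm²; R_n = min(0.6F_uA_nv, 0.6F_yA_gv) + U_bs·F_u·A_nt = 691.4 kN → 346 kN.
Block shear governs: 346 kN.

346 kN (block shear governs)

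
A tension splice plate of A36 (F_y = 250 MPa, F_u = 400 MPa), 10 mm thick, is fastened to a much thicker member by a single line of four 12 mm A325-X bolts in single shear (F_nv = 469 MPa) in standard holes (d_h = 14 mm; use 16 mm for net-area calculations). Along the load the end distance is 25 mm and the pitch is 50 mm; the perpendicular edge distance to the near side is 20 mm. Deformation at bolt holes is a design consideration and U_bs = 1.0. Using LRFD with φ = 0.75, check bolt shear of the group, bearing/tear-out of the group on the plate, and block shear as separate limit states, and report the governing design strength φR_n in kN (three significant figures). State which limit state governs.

159 kN (bolt shear governs)

Bolt shear: A_b = π·12²/4 = 113.1 mm²; R_n = 469 × 113.1 × 4 × 1 / 1000 = 212.2 kN → 0.75 × 212.2 = 159 kN.
Bearing: edge l_c = 18, r_n = 86.4 kN; interior l_c = 36, r_n = 115.2 kN; R_n = 86.4 + 3·115.2 = 432 kN → 324 kN.
Block shear: A_gv = 1750, A_nv = 1190, A_nt = 120 mm²; R_n = min(0.6F_uA_nv, 0.6F_yA_gv) + U_bs·F_u·A_nt = 310.5 kN → 233 kN.
Bolt shear governs: 159 kN.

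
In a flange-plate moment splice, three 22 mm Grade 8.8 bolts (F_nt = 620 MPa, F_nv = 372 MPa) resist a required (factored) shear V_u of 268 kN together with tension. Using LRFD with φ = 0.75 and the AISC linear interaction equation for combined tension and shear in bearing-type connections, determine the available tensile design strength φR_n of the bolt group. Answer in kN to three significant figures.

243 kN

A_b = π·22²/4 = 380.1 mm²; f_rv = 268 × 1000 / (3 × 380.1) = 235 MPa.
F'_nt = 1.3 F_nt − (F_nt / φF_nv) f_rv = 1.3·620 − (620/(0.75·372))·235 = 283.8 MPa, capped at F_nt → F'_nt = 283.8 MPa.
R_n = F'_nt · A_b · n = 283.8 × 380.1 × 3 / 1000 = 323.6 kN.
Design strength φR_n = 0.75 × 323.6 = 243 kN.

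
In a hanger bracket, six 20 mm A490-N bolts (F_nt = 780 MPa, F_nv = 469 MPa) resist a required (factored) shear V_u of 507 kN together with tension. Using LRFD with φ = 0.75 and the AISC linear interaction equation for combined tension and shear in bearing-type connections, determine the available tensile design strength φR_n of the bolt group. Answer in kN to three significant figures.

A_b = π·20²/4 = 314.2 mm²; f_rv = 507 × 1000 / (6 × 314.2) = 269 MPa.
F'_nt = 1.3 F_nt − (F_nt / φF_nv) f_rv = 1.3·780 − (780/(0.75·469))·269 = 417.6 MPa, capped at F_nt → F'_nt = 417.6 MPa.
R_n = F'_nt · A_b · n = 417.6 × 314.2 × 6 / 1000 = 787.1 kN.
Design strength φR_n = 0.75 × 787.1 = 590 kN.

590 kN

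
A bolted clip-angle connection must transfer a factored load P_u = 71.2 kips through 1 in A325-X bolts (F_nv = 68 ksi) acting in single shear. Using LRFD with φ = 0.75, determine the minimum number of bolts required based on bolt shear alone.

A_b = π·1²/4 = 0.7854 in².
Per-bolt design strength φR_n = 0.75 × 68 × 0.7854 × 1 = 40.06 kips.
n ≥ 71.2 / 40.06 = 1.778 → use 2 bolts.

2 bolts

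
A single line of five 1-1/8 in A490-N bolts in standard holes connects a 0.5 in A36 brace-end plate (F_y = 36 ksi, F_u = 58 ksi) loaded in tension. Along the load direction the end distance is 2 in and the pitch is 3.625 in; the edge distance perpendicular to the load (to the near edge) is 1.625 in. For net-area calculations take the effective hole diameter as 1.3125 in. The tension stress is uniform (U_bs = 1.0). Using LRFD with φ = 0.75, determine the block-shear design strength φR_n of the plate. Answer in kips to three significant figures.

155 kips

Shear plane L_v = 2 + 4·3.625 = 16.5 in; A_gv = 16.5 × 0.5 = 8.25 in².
A_nv = (16.5 − 4.5·1.3125) × 0.5 = 5.297 in².
A_nt = (1.625 − 0.5·1.3125) × 0.5 = 0.4844 in².
0.6 F_u A_nv = 184.3 kips; 0.6 F_y A_gv = 178.2 kips → shear yielding governs the shear term.
R_n = 178.2 + 1.0 × 58 × 0.4844 = 206.3 kips.
Design strength φR_n = 0.75 × 206.3 = 155 kips.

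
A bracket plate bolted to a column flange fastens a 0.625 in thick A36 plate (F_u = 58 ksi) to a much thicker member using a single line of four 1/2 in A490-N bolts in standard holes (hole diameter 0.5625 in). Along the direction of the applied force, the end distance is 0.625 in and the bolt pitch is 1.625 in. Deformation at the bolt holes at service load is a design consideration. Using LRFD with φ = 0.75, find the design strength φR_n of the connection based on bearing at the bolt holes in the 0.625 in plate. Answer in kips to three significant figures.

Per bolt r_n = 1.2 l_c t F_u ≤ 2.4 d t F_u; upper limit = 2.4 × 0.5 × 0.625 × 58 = 43.5 kips.
Edge bolt: l_c = 0.625 − 0.5625/2 = 0.3438 in → 1.2 × 0.3438 × 0.625 × 58 = 14.95 → r_n = 14.95 kips.
Interior bolts: l_c = 1.625 − 0.5625 = 1.062 in → 1.2 × 1.062 × 0.625 × 58 = 46.22 → r_n = 43.5 kips.
R_n = 1 × 14.95 + 3 × 43.5 = 145.5 kips.
Design strength φR_n = 0.75 × 145.5 = 109 kips.

109 kips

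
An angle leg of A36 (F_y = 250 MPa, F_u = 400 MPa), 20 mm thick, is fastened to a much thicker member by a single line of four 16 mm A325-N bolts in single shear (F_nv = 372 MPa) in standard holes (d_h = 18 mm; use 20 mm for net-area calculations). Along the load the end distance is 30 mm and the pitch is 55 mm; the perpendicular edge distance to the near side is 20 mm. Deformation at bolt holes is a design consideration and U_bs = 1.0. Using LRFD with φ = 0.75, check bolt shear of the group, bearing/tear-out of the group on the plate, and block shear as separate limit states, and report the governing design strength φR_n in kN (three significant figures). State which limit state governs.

224 kN (bolt shear governs)

Bolt shear: A_b = π·16²/4 = 201.1 mm²; R_n = 372 × 201.1 × 4 × 1 / 1000 = 299.2 kN → 0.75 × 299.2 = 224 kN.
Bearing: edge l_c = 21, r_n = 201.6 kN; interior l_c = 37, r_n = 307.2 kN; R_n = 201.6 + 3·307.2 = 1123 kN → 842 kN.
Block shear: A_gv = 3900, A_nv = 2500, A_nt = 200 mm²; R_n = min(0.6F_uA_nv, 0.6F_yA_gv) + U_bs·F_u·A_nt = 665 kN → 499 kN.
Bolt shear governs: 224 kN.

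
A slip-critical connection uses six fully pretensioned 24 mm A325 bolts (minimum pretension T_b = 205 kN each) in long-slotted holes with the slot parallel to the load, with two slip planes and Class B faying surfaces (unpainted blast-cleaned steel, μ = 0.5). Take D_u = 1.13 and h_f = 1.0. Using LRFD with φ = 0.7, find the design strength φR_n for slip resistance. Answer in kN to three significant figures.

973 kN

R_n = μ · D_u · h_f · T_b · n_s · n_b = 0.5 × 1.13 × 1.0 × 205 × 2 × 6 = 1390 kN.
Design strength φR_n = 0.7 × 1390 = 973 kN.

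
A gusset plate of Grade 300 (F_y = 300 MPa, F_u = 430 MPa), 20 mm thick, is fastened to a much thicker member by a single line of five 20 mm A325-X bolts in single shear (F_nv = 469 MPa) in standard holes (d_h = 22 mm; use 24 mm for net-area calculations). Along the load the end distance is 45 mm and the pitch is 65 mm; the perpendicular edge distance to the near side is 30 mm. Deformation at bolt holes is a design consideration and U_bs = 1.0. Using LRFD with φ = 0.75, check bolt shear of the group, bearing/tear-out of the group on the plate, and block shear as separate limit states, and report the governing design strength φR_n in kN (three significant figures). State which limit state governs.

553 kN (bolt shear governs)

Bolt shear: A_b = π·20²/4 = 314.2 mm²; R_n = 469 × 314.2 × 5 × 1 / 1000 = 736.7 kN → 0.75 × 736.7 = 553 kN.
Bearing: edge l_c = 34, r_n = 350.9 kN; interior l_c = 43, r_n = 412.8 kN; R_n = 350.9 + 4·412.8 = 2002 kN → 1500 kN.
Block shear: A_gv = 6100, A_nv = 3940, A_nt = 360 mm²; R_n = min(0.6F_uA_nv, 0.6F_yA_gv) + U_bs·F_u·A_nt = 1171 kN → 878 kN.
Bolt shear governs: 553 kN.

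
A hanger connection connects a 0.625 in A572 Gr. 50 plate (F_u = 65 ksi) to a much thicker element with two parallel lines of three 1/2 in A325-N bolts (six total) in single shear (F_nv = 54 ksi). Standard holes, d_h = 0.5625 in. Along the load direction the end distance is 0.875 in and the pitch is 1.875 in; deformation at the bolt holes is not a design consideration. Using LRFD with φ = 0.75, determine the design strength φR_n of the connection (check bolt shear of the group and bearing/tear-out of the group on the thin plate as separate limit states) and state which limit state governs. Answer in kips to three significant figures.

Bolt shear: A_b = π·0.5²/4 = 0.1963 in²; R_n = 54 × 0.1963 × 6 × 1 = 63.62 kips → 0.75 × 63.62 = 47.7 kips.
Bearing (1.5 l_c t F_u ≤ 3.0 d t F_u): upper limit = 3.0·0.5·0.625·65 = 60.94 kips.
  Edge l_c = 0.875 − 0.5625/2 = 0.5938 → r_n = 36.18 kips; interior l_c = 1.875 − 0.5625 = 1.312 → r_n = 60.94 kips.
  R_n,bearing = 2·36.18 + 4·60.94 = 316.1 kips → 0.75 × 316.1 = 237 kips.
Bolt shear governs: 47.7 kips.

47.7 kips (bolt shear governs)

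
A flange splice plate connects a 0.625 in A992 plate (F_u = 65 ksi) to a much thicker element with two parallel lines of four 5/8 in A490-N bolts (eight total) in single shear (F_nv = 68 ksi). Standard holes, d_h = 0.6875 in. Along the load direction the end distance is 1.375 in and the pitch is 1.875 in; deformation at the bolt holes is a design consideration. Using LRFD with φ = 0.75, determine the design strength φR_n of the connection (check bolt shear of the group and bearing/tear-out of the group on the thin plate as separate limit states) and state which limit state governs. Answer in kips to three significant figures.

125 kips (bolt shear governs)

Bolt shear: A_b = π·0.625²/4 = 0.3068 in²; R_n = 68 × 0.3068 × 8 × 1 = 166.9 kips → 0.75 × 166.9 = 125 kips.
Bearing (1.2 l_c t F_u ≤ 2.4 d t F_u): upper limit = 2.4·0.625·0.625·65 = 60.94 kips.
  Edge l_c = 1.375 − 0.6875/2 = 1.031 → r_n = 50.27 kips; interior l_c = 1.875 − 0.6875 = 1.188 → r_n = 57.89 kips.
  R_n,bearing = 2·50.27 + 6·57.89 = 447.9 kips → 0.75 × 447.9 = 336 kips.
Bolt shear governs: 125 kips.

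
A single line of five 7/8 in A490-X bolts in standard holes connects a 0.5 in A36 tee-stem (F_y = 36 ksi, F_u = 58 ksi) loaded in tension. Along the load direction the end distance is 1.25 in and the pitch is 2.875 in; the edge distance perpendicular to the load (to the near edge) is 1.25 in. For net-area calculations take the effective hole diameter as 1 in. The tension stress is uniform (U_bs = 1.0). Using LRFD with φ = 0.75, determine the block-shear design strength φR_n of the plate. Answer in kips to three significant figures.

Shear plane L_v = 1.25 + 4·2.875 = 12.75 in; A_gv = 12.75 × 0.5 = 6.375 in².
A_nv = (12.75 − 4.5·1) × 0.5 = 4.125 in².
A_nt = (1.25 − 0.5·1) × 0.5 = 0.375 in².
0.6 F_u A_nv = 143.5 kips; 0.6 F_y A_gv = 137.7 kips → shear yielding governs the shear term.
R_n = 137.7 + 1.0 × 58 × 0.375 = 159.4 kips.
Design strength φR_n = 0.75 × 159.4 = 120 kips.

120 kips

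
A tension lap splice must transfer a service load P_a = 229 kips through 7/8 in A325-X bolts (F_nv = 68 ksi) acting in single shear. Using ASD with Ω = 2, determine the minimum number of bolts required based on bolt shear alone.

A_b = π·0.875²/4 = 0.6013 in².
Per-bolt allowable strength R_n/Ω = 68 × 0.6013 × 1 / 2 = 20.44 kips.
n ≥ 229 / 20.44 = 11.2 → use 12 bolts.

12 bolts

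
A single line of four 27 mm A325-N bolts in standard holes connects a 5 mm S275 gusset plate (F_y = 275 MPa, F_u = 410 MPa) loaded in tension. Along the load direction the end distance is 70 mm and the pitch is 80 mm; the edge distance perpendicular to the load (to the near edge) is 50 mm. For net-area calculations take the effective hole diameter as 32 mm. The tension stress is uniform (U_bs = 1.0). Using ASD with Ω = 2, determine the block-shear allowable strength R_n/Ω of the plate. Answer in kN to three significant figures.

Shear plane L_v = 70 + 3·80 = 310 mm; A_gv = 310 × 5 = 1550 mm².
A_nv = (310 − 3.5·32) × 5 = 990 mm².
A_nt = (50 − 0.5·32) × 5 = 170 mm².
0.6 F_u A_nv = 243.5 kN; 0.6 F_y A_gv = 255.8 kN → shear rupture governs the shear term.
R_n = 243.5 + 1.0 × 410 × 170 / 1000 = 313.2 kN.
Allowable strength R_n/Ω = 313.2 / 2 = 157 kN.

157 kN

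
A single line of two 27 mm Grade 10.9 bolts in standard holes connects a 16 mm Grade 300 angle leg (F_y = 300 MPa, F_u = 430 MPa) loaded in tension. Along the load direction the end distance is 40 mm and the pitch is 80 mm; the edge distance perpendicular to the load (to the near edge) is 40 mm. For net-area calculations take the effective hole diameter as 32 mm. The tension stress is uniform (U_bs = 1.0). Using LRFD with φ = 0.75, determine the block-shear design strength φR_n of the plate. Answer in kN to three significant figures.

347 kN

Shear plane L_v = 40 + 1·80 = 120 mm; A_gv = 120 × 16 = 1920 mm².
A_nv = (120 − 1.5·32) × 16 = 1152 mm².
A_nt = (40 − 0.5·32) × 16 = 384 mm².
0.6 F_u A_nv = 297.2 kN; 0.6 F_y A_gv = 345.6 kN → shear rupture governs the shear term.
R_n = 297.2 + 1.0 × 430 × 384 / 1000 = 462.3 kN.
Design strength φR_n = 0.75 × 462.3 = 347 kN.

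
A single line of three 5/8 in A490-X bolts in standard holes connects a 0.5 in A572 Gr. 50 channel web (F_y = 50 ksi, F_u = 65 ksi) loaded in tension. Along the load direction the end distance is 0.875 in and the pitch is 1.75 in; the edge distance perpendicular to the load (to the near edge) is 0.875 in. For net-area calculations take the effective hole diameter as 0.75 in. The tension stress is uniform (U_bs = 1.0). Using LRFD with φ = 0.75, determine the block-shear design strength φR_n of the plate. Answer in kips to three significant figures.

48.8 kips

Shear plane L_v = 0.875 + 2·1.75 = 4.375 in; A_gv = 4.375 × 0.5 = 2.188 in².
A_nv = (4.375 − 2.5·0.75) × 0.5 = 1.25 in².
A_nt = (0.875 − 0.5·0.75) × 0.5 = 0.25 in².
0.6 F_u A_nv = 48.75 kips; 0.6 F_y A_gv = 65.62 kips → shear rupture governs the shear term.
R_n = 48.75 + 1.0 × 65 × 0.25 = 65 kips.
Design strength φR_n = 0.75 × 65 = 48.8 kips.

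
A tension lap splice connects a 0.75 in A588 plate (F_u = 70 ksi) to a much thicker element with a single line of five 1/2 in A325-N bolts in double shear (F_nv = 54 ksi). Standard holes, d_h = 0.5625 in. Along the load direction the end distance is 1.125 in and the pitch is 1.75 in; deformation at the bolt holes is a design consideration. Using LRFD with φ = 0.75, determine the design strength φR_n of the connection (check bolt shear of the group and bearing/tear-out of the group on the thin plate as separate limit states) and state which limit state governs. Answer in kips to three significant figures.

Bolt shear: A_b = π·0.5²/4 = 0.1963 in²; R_n = 54 × 0.1963 × 5 × 2 = 106 kips → 0.75 × 106 = 79.5 kips.
Bearing (1.2 l_c t F_u ≤ 2.4 d t F_u): upper limit = 2.4·0.5·0.75·70 = 63 kips.
  Edge l_c = 1.125 − 0.5625/2 = 0.8438 → r_n = 53.16 kips; interior l_c = 1.75 − 0.5625 = 1.188 → r_n = 63 kips.
  R_n,bearing = 1·53.16 + 4·63 = 305.2 kips → 0.75 × 305.2 = 229 kips.
Bolt shear governs: 79.5 kips.

79.5 kips (bolt shear governs)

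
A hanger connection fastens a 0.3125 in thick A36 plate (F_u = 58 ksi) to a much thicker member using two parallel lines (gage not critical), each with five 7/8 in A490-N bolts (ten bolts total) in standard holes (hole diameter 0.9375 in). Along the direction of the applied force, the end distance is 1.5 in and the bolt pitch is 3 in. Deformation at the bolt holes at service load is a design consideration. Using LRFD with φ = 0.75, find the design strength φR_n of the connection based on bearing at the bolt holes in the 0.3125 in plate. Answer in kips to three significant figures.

262 kips

Per bolt r_n = 1.2 l_c t F_u ≤ 2.4 d t F_u; upper limit = 2.4 × 0.875 × 0.3125 × 58 = 38.06 kips.
Edge bolt: l_c = 1.5 − 0.9375/2 = 1.031 in → 1.2 × 1.031 × 0.3125 × 58 = 22.43 → r_n = 22.43 kips.
Interior bolts: l_c = 3 − 0.9375 = 2.062 in → 1.2 × 2.062 × 0.3125 × 58 = 44.86 → r_n = 38.06 kips.
R_n = 2 × 22.43 + 8 × 38.06 = 349.4 kips.
Design strength φR_n = 0.75 × 349.4 = 262 kips.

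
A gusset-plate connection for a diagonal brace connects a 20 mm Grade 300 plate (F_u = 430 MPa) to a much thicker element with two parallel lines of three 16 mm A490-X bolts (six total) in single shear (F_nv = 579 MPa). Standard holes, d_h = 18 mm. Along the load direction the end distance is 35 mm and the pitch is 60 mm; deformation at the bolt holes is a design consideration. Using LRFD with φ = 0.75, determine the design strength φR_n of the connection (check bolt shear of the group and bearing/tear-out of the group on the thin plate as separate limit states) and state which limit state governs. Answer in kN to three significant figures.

Bolt shear: A_b = π·16²/4 = 201.1 mm²; R_n = 579 × 201.1 × 6 × 1 / 1000 = 698.5 kN → 0.75 × 698.5 = 524 kN.
Bearing (1.2 l_c t F_u ≤ 2.4 d t F_u): upper limit = 2.4·16·20·430 / 1000 = 330.2 kN.
  Edge l_c = 35 − 18/2 = 26 → r_n = 268.3 kN; interior l_c = 60 − 18 = 42 → r_n = 330.2 kN.
  R_n,bearing = 2·268.3 + 4·330.2 = 1858 kN → 0.75 × 1858 = 1390 kN.
Bolt shear governs: 524 kN.

524 kN (bolt shear governs)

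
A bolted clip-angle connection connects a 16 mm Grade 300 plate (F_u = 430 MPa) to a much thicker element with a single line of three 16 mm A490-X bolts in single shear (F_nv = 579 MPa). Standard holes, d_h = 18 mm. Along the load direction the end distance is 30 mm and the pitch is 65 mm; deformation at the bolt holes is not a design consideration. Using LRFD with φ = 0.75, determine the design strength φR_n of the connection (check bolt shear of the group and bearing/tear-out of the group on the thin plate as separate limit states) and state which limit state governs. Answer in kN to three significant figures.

262 kN (bolt shear governs)

Bolt shear: A_b = π·16²/4 = 201.1 mm²; R_n = 579 × 201.1 × 3 × 1 / 1000 = 349.2 kN → 0.75 × 349.2 = 262 kN.
Bearing (1.5 l_c t F_u ≤ 3.0 d t F_u): upper limit = 3.0·16·16·430 / 1000 = 330.2 kN.
  Edge l_c = 30 − 18/2 = 21 → r_n = 216.7 kN; interior l_c = 65 − 18 = 47 → r_n = 330.2 kN.
  R_n,bearing = 1·216.7 + 2·330.2 = 877.2 kN → 0.75 × 877.2 = 658 kN.
Bolt shear governs: 262 kN.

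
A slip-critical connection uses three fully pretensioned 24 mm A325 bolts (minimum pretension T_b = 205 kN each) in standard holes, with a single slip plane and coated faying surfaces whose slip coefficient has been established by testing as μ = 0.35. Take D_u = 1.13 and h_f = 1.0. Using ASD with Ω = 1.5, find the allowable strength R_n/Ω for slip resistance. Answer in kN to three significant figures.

162 kN

R_n = μ · D_u · h_f · T_b · n_s · n_b = 0.35 × 1.13 × 1.0 × 205 × 1 × 3 = 243.2 kN.
Allowable strength R_n/Ω = 243.2 / 1.5 = 162 kN.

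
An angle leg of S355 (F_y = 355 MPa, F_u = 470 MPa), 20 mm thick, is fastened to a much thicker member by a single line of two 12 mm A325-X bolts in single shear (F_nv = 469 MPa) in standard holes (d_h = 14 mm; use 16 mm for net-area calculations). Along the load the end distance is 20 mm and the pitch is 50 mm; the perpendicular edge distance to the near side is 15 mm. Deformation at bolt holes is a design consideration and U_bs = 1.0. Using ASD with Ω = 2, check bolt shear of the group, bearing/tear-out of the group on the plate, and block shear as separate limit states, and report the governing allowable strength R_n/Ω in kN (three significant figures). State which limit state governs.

53 kN (bolt shear governs)

Bolt shear: A_b = π·12²/4 = 113.1 mm²; R_n = 469 × 113.1 × 2 × 1 / 1000 = 106.1 kN → 106.1 / 2 = 53 kN.
Bearing: edge l_c = 13, r_n = 146.6 kN; interior l_c = 36, r_n = 270.7 kN; R_n = 146.6 + 1·270.7 = 417.4 kN → 209 kN.
Block shear: A_gv = 1400, A_nv = 920, A_nt = 140 mm²; R_n = min(0.6F_uA_nv, 0.6F_yA_gv) + U_bs·F_u·A_nt = 325.2 kN → 163 kN.
Bolt shear governs: 53 kN.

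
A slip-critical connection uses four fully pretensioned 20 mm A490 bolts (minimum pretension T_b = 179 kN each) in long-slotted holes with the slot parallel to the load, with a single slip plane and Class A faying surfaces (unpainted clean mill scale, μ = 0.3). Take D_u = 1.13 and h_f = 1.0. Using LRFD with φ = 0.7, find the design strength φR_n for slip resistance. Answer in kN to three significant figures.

R_n = μ · D_u · h_f · T_b · n_s · n_b = 0.3 × 1.13 × 1.0 × 179 × 1 × 4 = 242.7 kN.
Design strength φR_n = 0.7 × 242.7 = 170 kN.

170 kN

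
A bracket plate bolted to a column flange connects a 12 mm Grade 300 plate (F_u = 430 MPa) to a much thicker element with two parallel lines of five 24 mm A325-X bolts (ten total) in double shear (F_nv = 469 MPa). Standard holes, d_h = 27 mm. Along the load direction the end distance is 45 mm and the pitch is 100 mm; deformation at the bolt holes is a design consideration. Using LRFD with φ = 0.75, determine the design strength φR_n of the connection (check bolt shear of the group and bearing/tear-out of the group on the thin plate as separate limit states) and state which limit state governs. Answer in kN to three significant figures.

Bolt shear: A_b = π·24²/4 = 452.4 mm²; R_n = 469 × 452.4 × 10 × 2 / 1000 = 4243 kN → 0.75 × 4243 = 3180 kN.
Bearing (1.2 l_c t F_u ≤ 2.4 d t F_u): upper limit = 2.4·24·12·430 / 1000 = 297.2 kN.
  Edge l_c = 45 − 27/2 = 31.5 → r_n = 195 kN; interior l_c = 100 − 27 = 73 → r_n = 297.2 kN.
  R_n,bearing = 2·195 + 8·297.2 = 2768 kN → 0.75 × 2768 = 2080 kN.
Bearing governs: 2080 kN.

2080 kN (bearing governs)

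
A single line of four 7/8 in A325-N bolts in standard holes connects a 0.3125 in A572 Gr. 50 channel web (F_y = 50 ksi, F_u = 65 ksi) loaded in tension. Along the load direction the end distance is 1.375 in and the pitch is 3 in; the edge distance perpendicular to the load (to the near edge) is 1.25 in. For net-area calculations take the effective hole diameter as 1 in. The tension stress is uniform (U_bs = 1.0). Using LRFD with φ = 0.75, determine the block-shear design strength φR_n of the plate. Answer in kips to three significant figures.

74.3 kips

Shear plane L_v = 1.375 + 3·3 = 10.38 in; A_gv = 10.38 × 0.3125 = 3.242 in².
A_nv = (10.38 − 3.5·1) × 0.3125 = 2.148 in².
A_nt = (1.25 − 0.5·1) × 0.3125 = 0.2344 in².
0.6 F_u A_nv = 83.79 kips; 0.6 F_y A_gv = 97.27 kips → shear rupture governs the shear term.
R_n = 83.79 + 1.0 × 65 × 0.2344 = 99.02 kips.
Design strength φR_n = 0.75 × 99.02 = 74.3 kips.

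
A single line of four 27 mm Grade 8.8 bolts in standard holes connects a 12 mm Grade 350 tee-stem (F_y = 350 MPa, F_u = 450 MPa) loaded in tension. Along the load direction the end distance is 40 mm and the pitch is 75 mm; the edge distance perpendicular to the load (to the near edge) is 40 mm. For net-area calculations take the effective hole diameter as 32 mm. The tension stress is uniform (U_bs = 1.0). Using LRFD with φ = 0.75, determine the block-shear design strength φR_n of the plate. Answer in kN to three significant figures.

Shear plane L_v = 40 + 3·75 = 265 mm; A_gv = 265 × 12 = 3180 mm².
A_nv = (265 − 3.5·32) × 12 = 1836 mm².
A_nt = (40 − 0.5·32) × 12 = 288 mm².
0.6 F_u A_nv = 495.7 kN; 0.6 F_y A_gv = 667.8 kN → shear rupture governs the shear term.
R_n = 495.7 + 1.0 × 450 × 288 / 1000 = 625.3 kN.
Design strength φR_n = 0.75 × 625.3 = 469 kN.

469 kN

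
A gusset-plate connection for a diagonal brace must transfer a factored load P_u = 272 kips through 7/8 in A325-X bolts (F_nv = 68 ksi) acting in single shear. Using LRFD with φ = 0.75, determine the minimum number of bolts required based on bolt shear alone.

9 bolts

A_b = π·0.875²/4 = 0.6013 in².
Per-bolt design strength φR_n = 0.75 × 68 × 0.6013 × 1 = 30.67 kips.
n ≥ 272 / 30.67 = 8.869 → use 9 bolts.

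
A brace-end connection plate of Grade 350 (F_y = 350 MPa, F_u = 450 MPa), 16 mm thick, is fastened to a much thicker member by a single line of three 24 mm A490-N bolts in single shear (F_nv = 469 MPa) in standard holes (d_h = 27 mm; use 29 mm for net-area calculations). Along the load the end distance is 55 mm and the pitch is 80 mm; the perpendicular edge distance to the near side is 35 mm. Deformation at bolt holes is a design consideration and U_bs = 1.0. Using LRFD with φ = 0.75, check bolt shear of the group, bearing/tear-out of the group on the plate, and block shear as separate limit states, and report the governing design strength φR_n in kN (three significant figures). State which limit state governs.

477 kN (bolt shear governs)

Bolt shear: A_b = π·24²/4 = 452.4 mm²; R_n = 469 × 452.4 × 3 × 1 / 1000 = 636.5 kN → 0.75 × 636.5 = 477 kN.
Bearing: edge l_c = 41.5, r_n = 358.6 kN; interior l_c = 53, r_n = 414.7 kN; R_n = 358.6 + 2·414.7 = 1188 kN → 891 kN.
Block shear: A_gv = 3440, A_nv = 2280, A_nt = 328 mm²; R_n = min(0.6F_uA_nv, 0.6F_yA_gv) + U_bs·F_u·A_nt = 763.2 kN → 572 kN.
Bolt shear governs: 477 kN.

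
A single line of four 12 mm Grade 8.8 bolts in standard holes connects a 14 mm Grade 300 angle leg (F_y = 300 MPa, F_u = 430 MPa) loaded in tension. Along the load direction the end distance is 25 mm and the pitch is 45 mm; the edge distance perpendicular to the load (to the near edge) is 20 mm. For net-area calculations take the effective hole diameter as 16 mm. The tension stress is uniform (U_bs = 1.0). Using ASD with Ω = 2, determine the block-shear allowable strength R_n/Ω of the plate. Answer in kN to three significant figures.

Shear plane L_v = 25 + 3·45 = 160 mm; A_gv = 160 × 14 = 2240 mm².
A_nv = (160 − 3.5·16) × 14 = 1456 mm².
A_nt = (20 − 0.5·16) × 14 = 168 mm².
0.6 F_u A_nv = 375.6 kN; 0.6 F_y A_gv = 403.2 kN → shear rupture governs the shear term.
R_n = 375.6 + 1.0 × 430 × 168 / 1000 = 447.9 kN.
Allowable strength R_n/Ω = 447.9 / 2 = 224 kN.

224 kN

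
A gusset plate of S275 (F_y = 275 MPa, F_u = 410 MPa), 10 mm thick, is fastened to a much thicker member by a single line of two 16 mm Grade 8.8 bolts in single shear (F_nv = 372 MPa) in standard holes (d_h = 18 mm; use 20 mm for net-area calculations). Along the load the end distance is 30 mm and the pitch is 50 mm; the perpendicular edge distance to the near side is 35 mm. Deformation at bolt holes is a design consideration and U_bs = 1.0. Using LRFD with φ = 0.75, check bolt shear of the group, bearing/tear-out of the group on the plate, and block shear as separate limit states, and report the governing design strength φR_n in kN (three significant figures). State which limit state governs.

Bolt shear: A_b = π·16²/4 = 201.1 mm²; R_n = 372 × 201.1 × 2 × 1 / 1000 = 149.6 kN → 0.75 × 149.6 = 112 kN.
Bearing: edge l_c = 21, r_n = 103.3 kN; interior l_c = 32, r_n = 157.4 kN; R_n = 103.3 + 1·157.4 = 260.8 kN → 196 kN.
Block shear: A_gv = 800, A_nv = 500, A_nt = 250 mm²; R_n = min(0.6F_uA_nv, 0.6F_yA_gv) + U_bs·F_u·A_nt = 225.5 kN → 169 kN.
Bolt shear governs: 112 kN.

112 kN (bolt shear governs)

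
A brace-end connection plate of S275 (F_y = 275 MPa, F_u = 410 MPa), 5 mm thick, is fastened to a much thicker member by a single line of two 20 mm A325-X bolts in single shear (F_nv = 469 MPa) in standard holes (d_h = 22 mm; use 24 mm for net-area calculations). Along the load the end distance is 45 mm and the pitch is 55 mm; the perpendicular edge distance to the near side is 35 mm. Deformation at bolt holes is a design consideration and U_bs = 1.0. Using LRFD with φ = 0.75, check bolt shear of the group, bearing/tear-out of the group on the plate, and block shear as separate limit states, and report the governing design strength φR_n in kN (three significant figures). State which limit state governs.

Bolt shear: A_b = π·20²/4 = 314.2 mm²; R_n = 469 × 314.2 × 2 × 1 / 1000 = 294.7 kN → 0.75 × 294.7 = 221 kN.
Bearing: edge l_c = 34, r_n = 83.64 kN; interior l_c = 33, r_n = 81.18 kN; R_n = 83.64 + 1·81.18 = 164.8 kN → 124 kN.
Block shear: A_gv = 500, A_nv = 320, A_nt = 115 mm²; R_n = min(0.6F_uA_nv, 0.6F_yA_gv) + U_bs·F_u·A_nt = 125.9 kN → 94.4 kN.
Block shear governs: 94.4 kN.

94.4 kN (block shear governs)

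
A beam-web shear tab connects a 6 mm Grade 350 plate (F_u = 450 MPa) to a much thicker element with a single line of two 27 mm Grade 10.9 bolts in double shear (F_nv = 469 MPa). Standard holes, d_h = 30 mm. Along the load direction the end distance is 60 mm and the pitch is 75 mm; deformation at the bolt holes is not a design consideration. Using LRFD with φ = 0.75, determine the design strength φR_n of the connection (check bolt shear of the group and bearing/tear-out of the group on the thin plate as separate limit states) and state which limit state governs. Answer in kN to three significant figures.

Bolt shear: A_b = π·27²/4 = 572.6 mm²; R_n = 469 × 572.6 × 2 × 2 / 1000 = 1074 kN → 0.75 × 1074 = 806 kN.
Bearing (1.5 l_c t F_u ≤ 3.0 d t F_u): upper limit = 3.0·27·6·450 / 1000 = 218.7 kN.
  Edge l_c = 60 − 30/2 = 45 → r_n = 182.2 kN; interior l_c = 75 − 30 = 45 → r_n = 182.2 kN.
  R_n,bearing = 1·182.2 + 1·182.2 = 364.5 kN → 0.75 × 364.5 = 273 kN.
Bearing governs: 273 kN.

273 kN (bearing governs)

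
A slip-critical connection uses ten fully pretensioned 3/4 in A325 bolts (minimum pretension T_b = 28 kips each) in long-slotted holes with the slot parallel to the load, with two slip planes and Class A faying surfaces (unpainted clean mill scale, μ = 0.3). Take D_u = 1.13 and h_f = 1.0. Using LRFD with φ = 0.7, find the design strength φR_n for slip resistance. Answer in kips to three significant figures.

133 kips

R_n = μ · D_u · h_f · T_b · n_s · n_b = 0.3 × 1.13 × 1.0 × 28 × 2 × 10 = 189.8 kips.
Design strength φR_n = 0.7 × 189.8 = 133 kips.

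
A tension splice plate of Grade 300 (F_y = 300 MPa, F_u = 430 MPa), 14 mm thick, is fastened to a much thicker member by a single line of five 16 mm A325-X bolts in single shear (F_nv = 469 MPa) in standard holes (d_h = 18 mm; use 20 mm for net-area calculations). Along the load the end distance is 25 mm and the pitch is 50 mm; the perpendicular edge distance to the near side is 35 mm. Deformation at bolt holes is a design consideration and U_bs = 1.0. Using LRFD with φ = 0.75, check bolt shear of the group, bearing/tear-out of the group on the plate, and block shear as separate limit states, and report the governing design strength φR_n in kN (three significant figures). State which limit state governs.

Bolt shear: A_b = π·16²/4 = 201.1 mm²; R_n = 469 × 201.1 × 5 × 1 / 1000 = 471.5 kN → 0.75 × 471.5 = 354 kN.
Bearing: edge l_c = 16, r_n = 115.6 kN; interior l_c = 32, r_n = 231.2 kN; R_n = 115.6 + 4·231.2 = 1040 kN → 780 kN.
Block shear: A_gv = 3150, A_nv = 1890, A_nt = 350 mm²; R_n = min(0.6F_uA_nv, 0.6F_yA_gv) + U_bs·F_u·A_nt = 638.1 kN → 479 kN.
Bolt shear governs: 354 kN.

354 kN (bolt shear governs)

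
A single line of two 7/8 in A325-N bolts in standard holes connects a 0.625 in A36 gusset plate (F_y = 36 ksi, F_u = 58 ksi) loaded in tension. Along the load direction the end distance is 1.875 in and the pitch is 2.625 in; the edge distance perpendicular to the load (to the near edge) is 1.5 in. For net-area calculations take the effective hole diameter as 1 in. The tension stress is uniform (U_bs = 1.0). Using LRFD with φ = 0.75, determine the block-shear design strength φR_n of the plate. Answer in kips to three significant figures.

Shear plane L_v = 1.875 + 1·2.625 = 4.5 in; A_gv = 4.5 × 0.625 = 2.812 in².
A_nv = (4.5 − 1.5·1) × 0.625 = 1.875 in².
A_nt = (1.5 − 0.5·1) × 0.625 = 0.625 in².
0.6 F_u A_nv = 65.25 kips; 0.6 F_y A_gv = 60.75 kips → shear yielding governs the shear term.
R_n = 60.75 + 1.0 × 58 × 0.625 = 97 kips.
Design strength φR_n = 0.75 × 97 = 72.8 kips.

72.8 kips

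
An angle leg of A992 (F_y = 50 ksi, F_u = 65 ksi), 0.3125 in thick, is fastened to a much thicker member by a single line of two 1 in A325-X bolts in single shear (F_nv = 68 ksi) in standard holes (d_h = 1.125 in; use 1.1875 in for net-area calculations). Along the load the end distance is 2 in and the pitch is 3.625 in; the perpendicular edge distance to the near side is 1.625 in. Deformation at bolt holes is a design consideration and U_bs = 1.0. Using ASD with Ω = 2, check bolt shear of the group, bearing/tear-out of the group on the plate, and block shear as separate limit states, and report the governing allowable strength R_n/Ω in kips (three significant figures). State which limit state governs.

Bolt shear: A_b = π·1²/4 = 0.7854 in²; R_n = 68 × 0.7854 × 2 × 1 = 106.8 kips → 106.8 / 2 = 53.4 kips.
Bearing: edge l_c = 1.438, r_n = 35.04 kips; interior l_c = 2.5, r_n = 48.75 kips; R_n = 35.04 + 1·48.75 = 83.79 kips → 41.9 kips.
Block shear: A_gv = 1.758, A_nv = 1.201, A_nt = 0.3223 in²; R_n = min(0.6F_uA_nv, 0.6F_yA_gv) + U_bs·F_u·A_nt = 67.79 kips → 33.9 kips.
Block shear governs: 33.9 kips.

33.9 kips (block shear governs)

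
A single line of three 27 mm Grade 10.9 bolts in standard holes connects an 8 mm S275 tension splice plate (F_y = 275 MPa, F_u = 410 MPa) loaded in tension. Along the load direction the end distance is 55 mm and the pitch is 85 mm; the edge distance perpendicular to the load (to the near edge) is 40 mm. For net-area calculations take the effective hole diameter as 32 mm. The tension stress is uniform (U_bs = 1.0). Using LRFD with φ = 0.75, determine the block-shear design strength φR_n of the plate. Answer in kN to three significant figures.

273 kN

Shear plane L_v = 55 + 2·85 = 225 mm; A_gv = 225 × 8 = 1800 mm².
A_nv = (225 − 2.5·32) × 8 = 1160 mm².
A_nt = (40 − 0.5·32) × 8 = 192 mm².
0.6 F_u A_nv = 285.4 kN; 0.6 F_y A_gv = 297 kN → shear rupture governs the shear term.
R_n = 285.4 + 1.0 × 410 × 192 / 1000 = 364.1 kN.
Design strength φR_n = 0.75 × 364.1 = 273 kN.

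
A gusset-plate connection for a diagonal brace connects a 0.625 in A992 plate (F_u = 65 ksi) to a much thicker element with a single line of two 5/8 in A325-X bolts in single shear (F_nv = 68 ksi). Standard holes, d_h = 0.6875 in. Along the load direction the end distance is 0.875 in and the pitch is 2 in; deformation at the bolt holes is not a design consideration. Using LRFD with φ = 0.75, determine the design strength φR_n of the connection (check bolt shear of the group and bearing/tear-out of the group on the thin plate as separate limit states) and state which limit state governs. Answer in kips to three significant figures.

Bolt shear: A_b = π·0.625²/4 = 0.3068 in²; R_n = 68 × 0.3068 × 2 × 1 = 41.72 kips → 0.75 × 41.72 = 31.3 kips.
Bearing (1.5 l_c t F_u ≤ 3.0 d t F_u): upper limit = 3.0·0.625·0.625·65 = 76.17 kips.
  Edge l_c = 0.875 − 0.6875/2 = 0.5312 → r_n = 32.37 kips; interior l_c = 2 − 0.6875 = 1.312 → r_n = 76.17 kips.
  R_n,bearing = 1·32.37 + 1·76.17 = 108.5 kips → 0.75 × 108.5 = 81.4 kips.
Bolt shear governs: 31.3 kips.

31.3 kips (bolt shear governs)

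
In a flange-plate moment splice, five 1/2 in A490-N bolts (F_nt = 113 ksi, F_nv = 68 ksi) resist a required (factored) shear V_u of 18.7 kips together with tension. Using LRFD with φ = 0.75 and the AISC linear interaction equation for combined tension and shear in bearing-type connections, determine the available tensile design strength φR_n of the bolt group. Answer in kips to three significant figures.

A_b = π·0.5²/4 = 0.1963 in²; f_rv = 18.7 / (5 × 0.1963) = 19.05 ksi.
F'_nt = 1.3 F_nt − (F_nt / φF_nv) f_rv = 1.3·113 − (113/(0.75·68))·19.05 = 104.7 ksi, capped at F_nt → F'_nt = 104.7 ksi.
R_n = F'_nt · A_b · n = 104.7 × 0.1963 × 5 = 102.8 kips.
Design strength φR_n = 0.75 × 102.8 = 77.1 kips.

77.1 kips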